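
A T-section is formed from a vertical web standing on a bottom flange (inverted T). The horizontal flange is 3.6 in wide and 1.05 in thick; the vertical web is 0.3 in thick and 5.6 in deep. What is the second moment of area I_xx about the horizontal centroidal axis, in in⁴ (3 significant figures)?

Decompose the section into non-overlapping parts with the origin at the bottom-left of its bounding rectangle.
Flange: 3.6 × 1.05, A = 3.78 in², y = 0.525 in, Ī = 0.34729 in⁴.
Web: 0.3 × 5.6, A = 1.68 in², y = 3.85 in, Ī = 4.3904 in⁴.
Centroid: ȳ = ΣA·y / ΣA = 1.5481 in.
Transfer each piece to the horizontal centroidal axis using Ī + A·d² with d = y − 1.5481:
  flange: d = -1.0231 in → contributes +4.3038 in⁴
  web: d = 2.3019 in → contributes +13.292 in⁴
Total I = 17.596 in⁴.

I_xx ≈ 17.6 in⁴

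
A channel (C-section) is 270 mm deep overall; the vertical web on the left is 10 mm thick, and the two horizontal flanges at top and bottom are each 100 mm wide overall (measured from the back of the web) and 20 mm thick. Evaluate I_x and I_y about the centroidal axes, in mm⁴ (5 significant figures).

I_x ≈ 7.2773 × 10⁷ mm⁴, I_y ≈ 6.3096 × 10⁶ mm⁴

Split into non-overlapping primitives; take the origin at the lower-left of the bounding box.
Web: 10 × 270, A = 2 700 mm², y = 135 mm, Ī = 16 402 500 mm⁴.
Top flange (beyond web): 90 × 20, A = 1 800 mm², y = 260 mm, Ī = 60 000 mm⁴.
Bottom flange (beyond web): 90 × 20, A = 1 800 mm², y = 10 mm, Ī = 60 000 mm⁴.
By symmetry the centroid is at mid-height, ȳ = 135 mm.
Transfer each piece to the centroidal x-axis using Ī + A·d² with d = y − 135:
  web: d = 0 mm → contributes +16 402 500 mm⁴
  top flange (beyond web): d = 125 mm → contributes +28 185 000 mm⁴
  bottom flange (beyond web): d = -125 mm → contributes +28 185 000 mm⁴
Total I = 72 772 500 mm⁴.
For the y-axis: x̄ = 33.57143 mm.
Repeating about the centroidal y-axis gives I_y = 6 309 643 mm⁴.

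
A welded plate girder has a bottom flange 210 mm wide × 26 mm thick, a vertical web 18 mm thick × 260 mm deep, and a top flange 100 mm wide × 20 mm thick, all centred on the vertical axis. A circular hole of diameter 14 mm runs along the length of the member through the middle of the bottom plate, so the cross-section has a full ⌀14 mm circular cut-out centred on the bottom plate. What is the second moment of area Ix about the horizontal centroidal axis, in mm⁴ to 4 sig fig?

Decompose the section into non-overlapping parts with the origin at the bottom-left of its bounding rectangle.
Bottom plate: 210 × 26, A = 5 460 mm², y = 13 mm, Ī = 307 580 mm⁴.
Web plate: 18 × 260, A = 4 680 mm², y = 156 mm, Ī = 26 364 000 mm⁴.
Top plate: 100 × 20, A = 2 000 mm², y = 296 mm, Ī = 66666.7 mm⁴.
Hole (subtracted): ⌀14, A = 153.938 mm², y = 13 mm, Ī = 1885.74 mm⁴.
Centroid: ȳ = ΣA·y / ΣA = 116.056 mm.
Transfer each piece to the horizontal centroidal axis using Ī + A·d² with d = y − 116.056:
  bottom plate: d = -103.056 mm → contributes +58 296 137 mm⁴
  web plate: d = 39.9436 mm → contributes +33 830 911 mm⁴
  top plate: d = 179.944 mm → contributes +64 826 089 mm⁴
  hole: d = -103.056 mm → contributes −1 636 802 mm⁴
Total I = 155 316 334 mm⁴.

Ix ≈ 1.553 × 10⁸ mm⁴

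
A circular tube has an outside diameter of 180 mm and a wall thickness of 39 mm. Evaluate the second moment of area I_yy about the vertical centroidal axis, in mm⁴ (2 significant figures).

Break the section into simple shapes (no overlaps), measuring from the bottom-left corner of the bounding box.
Outer circle: ⌀180, A = 25 447 mm², x = 90 mm, Ī = 51 529 974 mm⁴.
Bore (subtracted): ⌀102, A = 8 171 mm², x = 90 mm, Ī = 5 313 376 mm⁴.
By symmetry the centroid is at mid-width, x̄ = 90 mm.
All pieces are centred on the vertical centroidal axis, so I = ΣĪ (holes subtracted) = 46 216 597 mm⁴.

I_yy ≈ 4.6 × 10⁷ mm⁴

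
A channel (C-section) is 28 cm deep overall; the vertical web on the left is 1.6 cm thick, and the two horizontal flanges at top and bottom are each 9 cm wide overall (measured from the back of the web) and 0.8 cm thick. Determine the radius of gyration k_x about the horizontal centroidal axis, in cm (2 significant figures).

Break the section into simple shapes (no overlaps), measuring from the bottom-left corner of the bounding box.
Web: 1.6 × 28, A = 44.8 cm², y = 14 cm, Ī = 2 927 cm⁴.
Top flange (beyond web): 7.4 × 0.8, A = 5.92 cm², y = 27.6 cm, Ī = 0.3157 cm⁴.
Bottom flange (beyond web): 7.4 × 0.8, A = 5.92 cm², y = 0.4 cm, Ī = 0.3157 cm⁴.
By symmetry the centroid is at mid-height, ȳ = 14 cm.
Transfer each piece to the horizontal centroidal axis using Ī + A·d² with d = y − 14:
  web: d = 0 cm → contributes +2 927 cm⁴
  top flange (beyond web): d = 13.6 cm → contributes +1 095 cm⁴
  bottom flange (beyond web): d = -13.6 cm → contributes +1 095 cm⁴
Total I = 5 117 cm⁴.
Radius of gyration: k = √(I/A) = √(5 117 / 56.64) = 9.505 cm.

k_x ≈ 9.5 cm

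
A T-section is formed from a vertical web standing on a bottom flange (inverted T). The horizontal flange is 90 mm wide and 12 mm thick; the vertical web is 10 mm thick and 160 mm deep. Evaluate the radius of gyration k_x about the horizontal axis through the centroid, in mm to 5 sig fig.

k_x ≈ 55.298 mm

Treat the section as a set of non-overlapping primitives; coordinates are from the bounding-box lower-left.
Flange: 90 × 12, A = 1 080 mm², y = 6 mm, Ī = 12 960 mm⁴.
Web: 10 × 160, A = 1 600 mm², y = 92 mm, Ī = 3 413 333 mm⁴.
Centroid: ȳ = ΣA·y / ΣA = 57.34328 mm.
Transfer each piece to the horizontal axis through the centroid using Ī + A·d² with d = y − 57.34328:
  flange: d = -51.34328 mm → contributes +2 859 983 mm⁴
  web: d = 34.65672 mm → contributes +5 335 074 mm⁴
Total I = 8 195 058 mm⁴.
Radius of gyration: k = √(I/A) = √(8 195 058 / 2 680) = 55.2979 mm.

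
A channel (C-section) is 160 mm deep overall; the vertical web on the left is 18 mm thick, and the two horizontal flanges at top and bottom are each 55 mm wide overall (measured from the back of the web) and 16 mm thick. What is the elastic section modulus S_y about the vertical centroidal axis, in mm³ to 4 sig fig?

Break the section into simple shapes (no overlaps), measuring from the bottom-left corner of the bounding box.
Web: 18 × 160, A = 2 880 mm², x = 9 mm, Ī = 77 760 mm⁴.
Top flange (beyond web): 37 × 16, A = 592 mm², x = 36.5 mm, Ī = 67537.3 mm⁴.
Bottom flange (beyond web): 37 × 16, A = 592 mm², x = 36.5 mm, Ī = 67537.3 mm⁴.
Centroid: x̄ = ΣA·x / ΣA = 17.0118 mm.
Transfer each piece to the vertical centroidal axis using Ī + A·d² with d = x − 17.0118:
  web: d = -8.01181 mm → contributes +262 625 mm⁴
  top flange (beyond web): d = 19.4882 mm → contributes +292 373 mm⁴
  bottom flange (beyond web): d = 19.4882 mm → contributes +292 373 mm⁴
Total I = 847 370 mm⁴.
Extreme fibre distance c = 37.9882 mm; S = I/c = 22306.1 mm³.

S_y ≈ 2.231 × 10⁴ mm³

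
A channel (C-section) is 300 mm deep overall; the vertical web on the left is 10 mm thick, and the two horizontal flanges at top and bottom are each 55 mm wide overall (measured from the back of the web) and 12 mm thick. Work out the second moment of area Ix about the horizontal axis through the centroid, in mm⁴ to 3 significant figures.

Decompose the section into non-overlapping parts with the origin at the bottom-left of its bounding rectangle.
Web: 10 × 300, A = 3 000 mm², y = 150 mm, Ī = 22 500 000 mm⁴.
Top flange (beyond web): 45 × 12, A = 540 mm², y = 294 mm, Ī = 6 480 mm⁴.
Bottom flange (beyond web): 45 × 12, A = 540 mm², y = 6 mm, Ī = 6 480 mm⁴.
By symmetry the centroid is at mid-height, ȳ = 150 mm.
Transfer each piece to the horizontal axis through the centroid using Ī + A·d² with d = y − 150:
  web: d = 0 mm → contributes +22 500 000 mm⁴
  top flange (beyond web): d = 144 mm → contributes +11 203 920 mm⁴
  bottom flange (beyond web): d = -144 mm → contributes +11 203 920 mm⁴
Total I = 44 907 840 mm⁴.

Ix ≈ 4.49 × 10⁷ mm⁴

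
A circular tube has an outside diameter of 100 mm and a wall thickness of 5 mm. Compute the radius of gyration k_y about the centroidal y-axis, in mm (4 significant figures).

k_y ≈ 33.63 mm

Decompose the section into non-overlapping parts with the origin at the bottom-left of its bounding rectangle.
Outer circle: ⌀100, A = 7853.98 mm², x = 50 mm, Ī = 4 908 739 mm⁴.
Bore (subtracted): ⌀90, A = 6361.73 mm², x = 50 mm, Ī = 3 220 623 mm⁴.
By symmetry the centroid is at mid-width, x̄ = 50 mm.
All pieces are centred on the centroidal y-axis, so I = ΣĪ (holes subtracted) = 1 688 115 mm⁴.
Radius of gyration: k = √(I/A) = √(1 688 115 / 1492.26) = 33.6341 mm.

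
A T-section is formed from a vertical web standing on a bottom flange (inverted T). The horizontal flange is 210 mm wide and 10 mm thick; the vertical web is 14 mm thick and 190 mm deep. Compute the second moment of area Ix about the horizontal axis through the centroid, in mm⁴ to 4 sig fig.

Break the section into simple shapes (no overlaps), measuring from the bottom-left corner of the bounding box.
Flange: 210 × 10, A = 2 100 mm², y = 5 mm, Ī = 17 500 mm⁴.
Web: 14 × 190, A = 2 660 mm², y = 105 mm, Ī = 8 002 167 mm⁴.
Centroid: ȳ = ΣA·y / ΣA = 60.8824 mm.
Transfer each piece to the horizontal axis through the centroid using Ī + A·d² with d = y − 60.8824:
  flange: d = -55.8824 mm → contributes +6 575 458 mm⁴
  web: d = 44.1176 mm → contributes +13 179 502 mm⁴
Total I = 19 754 961 mm⁴.

Ix ≈ 1.975 × 10⁷ mm⁴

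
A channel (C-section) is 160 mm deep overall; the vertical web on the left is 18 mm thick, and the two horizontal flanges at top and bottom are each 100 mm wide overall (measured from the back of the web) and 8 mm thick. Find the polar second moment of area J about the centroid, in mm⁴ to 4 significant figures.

J ≈ 1.680 × 10⁷ mm⁴

Decompose the section into non-overlapping parts with the origin at the bottom-left of its bounding rectangle.
Web: 18 × 160, A = 2 880 mm², y = 80 mm, Ī = 6 144 000 mm⁴.
Top flange (beyond web): 82 × 8, A = 656 mm², y = 156 mm, Ī = 3498.67 mm⁴.
Bottom flange (beyond web): 82 × 8, A = 656 mm², y = 4 mm, Ī = 3498.67 mm⁴.
By symmetry the centroid is at mid-height, ȳ = 80 mm.
Transfer each piece to the centroidal x-axis using Ī + A·d² with d = y − 80:
  web: d = 0 mm → contributes +6 144 000 mm⁴
  top flange (beyond web): d = 76 mm → contributes +3 792 555 mm⁴
  bottom flange (beyond web): d = -76 mm → contributes +3 792 555 mm⁴
Total I = 13 729 109 mm⁴.
For the y-axis: x̄ = 24.6489 mm.
Repeating about the centroidal y-axis gives I_y = 3 066 352 mm⁴.
Polar second moment: J = I_x + I_y = 16 795 462 mm⁴.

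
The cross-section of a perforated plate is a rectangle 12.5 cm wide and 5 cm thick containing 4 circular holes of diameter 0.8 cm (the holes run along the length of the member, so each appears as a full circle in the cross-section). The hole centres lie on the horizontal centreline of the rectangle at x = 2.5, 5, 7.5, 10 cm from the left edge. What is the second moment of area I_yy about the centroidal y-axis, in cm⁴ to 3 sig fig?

I_yy ≈ 798 cm⁴

Decompose the section into non-overlapping parts with the origin at the bottom-left of its bounding rectangle.
Plate: 12.5 × 5, A = 62.5 cm², x = 6.25 cm, Ī = 813.8 cm⁴.
Hole 1 (subtracted): ⌀0.8, A = 0.50265 cm², x = 2.5 cm, Ī = 0.020106 cm⁴.
Hole 2 (subtracted): ⌀0.8, A = 0.50265 cm², x = 5 cm, Ī = 0.020106 cm⁴.
Hole 3 (subtracted): ⌀0.8, A = 0.50265 cm², x = 7.5 cm, Ī = 0.020106 cm⁴.
Hole 4 (subtracted): ⌀0.8, A = 0.50265 cm², x = 10 cm, Ī = 0.020106 cm⁴.
By symmetry the centroid is at mid-width, x̄ = 6.25 cm.
Transfer each piece to the centroidal y-axis using Ī + A·d² with d = x − 6.25:
  plate: d = 0 cm → contributes +813.8 cm⁴
  hole 1: d = -3.75 cm → contributes −7.0887 cm⁴
  hole 2: d = -1.25 cm → contributes −0.8055 cm⁴
  hole 3: d = 1.25 cm → contributes −0.8055 cm⁴
  hole 4: d = 3.75 cm → contributes −7.0887 cm⁴
Total I = 798.01 cm⁴.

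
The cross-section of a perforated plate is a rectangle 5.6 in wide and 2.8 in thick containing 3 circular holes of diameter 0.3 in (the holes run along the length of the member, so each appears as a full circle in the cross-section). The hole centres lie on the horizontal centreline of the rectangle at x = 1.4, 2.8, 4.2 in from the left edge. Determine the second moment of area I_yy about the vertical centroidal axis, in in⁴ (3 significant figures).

I_yy ≈ 40.7 in⁴

Treat the section as a set of non-overlapping primitives; coordinates are from the bounding-box lower-left.
Plate: 5.6 × 2.8, A = 15.68 in², x = 2.8 in, Ī = 40.977 in⁴.
Hole 1 (subtracted): ⌀0.3, A = 0.070686 in², x = 1.4 in, Ī = 0.00039761 in⁴.
Hole 2 (subtracted): ⌀0.3, A = 0.070686 in², x = 2.8 in, Ī = 0.00039761 in⁴.
Hole 3 (subtracted): ⌀0.3, A = 0.070686 in², x = 4.2 in, Ī = 0.00039761 in⁴.
By symmetry the centroid is at mid-width, x̄ = 2.8 in.
Transfer each piece to the vertical centroidal axis using Ī + A·d² with d = x − 2.8:
  plate: d = 0 in → contributes +40.977 in⁴
  hole 1: d = -1.4 in → contributes −0.13894 in⁴
  hole 2: d = 0 in → contributes −0.00039761 in⁴
  hole 3: d = 1.4 in → contributes −0.13894 in⁴
Total I = 40.699 in⁴.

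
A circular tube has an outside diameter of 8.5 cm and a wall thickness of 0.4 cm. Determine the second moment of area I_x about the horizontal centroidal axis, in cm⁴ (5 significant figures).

I_x ≈ 83.682 cm⁴

Treat the section as a set of non-overlapping primitives; coordinates are from the bounding-box lower-left.
Outer circle: ⌀8.5, A = 56.74502 cm², y = 4.25 cm, Ī = 256.2392 cm⁴.
Bore (subtracted): ⌀7.7, A = 46.56626 cm², y = 4.25 cm, Ī = 172.5571 cm⁴.
By symmetry the centroid is at mid-height, ȳ = 4.25 cm.
All pieces are centred on the horizontal centroidal axis, so I = ΣĪ (holes subtracted) = 83.68213 cm⁴.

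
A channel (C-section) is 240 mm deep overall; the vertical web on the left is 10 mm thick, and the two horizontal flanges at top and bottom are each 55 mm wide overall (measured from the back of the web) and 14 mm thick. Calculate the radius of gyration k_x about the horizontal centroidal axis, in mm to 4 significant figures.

k_x ≈ 86.89 mm

Decompose the section into non-overlapping parts with the origin at the bottom-left of its bounding rectangle.
Web: 10 × 240, A = 2 400 mm², y = 120 mm, Ī = 11 520 000 mm⁴.
Top flange (beyond web): 45 × 14, A = 630 mm², y = 233 mm, Ī = 10 290 mm⁴.
Bottom flange (beyond web): 45 × 14, A = 630 mm², y = 7 mm, Ī = 10 290 mm⁴.
By symmetry the centroid is at mid-height, ȳ = 120 mm.
Transfer each piece to the horizontal centroidal axis using Ī + A·d² with d = y − 120:
  web: d = 0 mm → contributes +11 520 000 mm⁴
  top flange (beyond web): d = 113 mm → contributes +8 054 760 mm⁴
  bottom flange (beyond web): d = -113 mm → contributes +8 054 760 mm⁴
Total I = 27 629 520 mm⁴.
Radius of gyration: k = √(I/A) = √(27 629 520 / 3 660) = 86.8853 mm.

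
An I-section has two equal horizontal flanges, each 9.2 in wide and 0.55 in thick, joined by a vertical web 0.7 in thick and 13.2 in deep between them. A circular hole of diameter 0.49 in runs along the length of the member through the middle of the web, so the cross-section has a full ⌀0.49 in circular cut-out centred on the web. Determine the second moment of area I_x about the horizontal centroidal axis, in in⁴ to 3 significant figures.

I_x ≈ 613 in⁴

Treat the section as a set of non-overlapping primitives; coordinates are from the bounding-box lower-left.
Bottom flange: 9.2 × 0.55, A = 5.06 in², y = 0.275 in, Ī = 0.12755 in⁴.
Web: 0.7 × 13.2, A = 9.24 in², y = 7.15 in, Ī = 134.16 in⁴.
Top flange: 9.2 × 0.55, A = 5.06 in², y = 14.025 in, Ī = 0.12755 in⁴.
Hole (subtracted): ⌀0.49, A = 0.18857 in², y = 7.15 in, Ī = 0.0028298 in⁴.
By symmetry the centroid is at mid-height, ȳ = 7.15 in.
Transfer each piece to the horizontal centroidal axis using Ī + A·d² with d = y − 7.15:
  bottom flange: d = -6.875 in → contributes +239.29 in⁴
  web: d = 0 in → contributes +134.16 in⁴
  top flange: d = 6.875 in → contributes +239.29 in⁴
  hole: d = 0 in → contributes −0.0028298 in⁴
Total I = 612.75 in⁴.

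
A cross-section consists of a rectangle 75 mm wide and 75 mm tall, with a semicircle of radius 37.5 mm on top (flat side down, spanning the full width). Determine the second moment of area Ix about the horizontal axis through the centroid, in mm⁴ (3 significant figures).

Ix ≈ 7.38 × 10⁶ mm⁴

Treat the section as a set of non-overlapping primitives; coordinates are from the bounding-box lower-left.
Rectangular body: 75 × 75, A = 5 625 mm², y = 37.5 mm, Ī = 2 636 719 mm⁴.
Semicircular cap: semicircle r = 37.5, A = 2208.9 mm², y = 90.915 mm, Ī = 217 049 mm⁴.
Centroid: ȳ = ΣA·y / ΣA = 52.562 mm.
Transfer each piece to the horizontal axis through the centroid using Ī + A·d² with d = y − 52.562:
  rectangular body: d = -15.062 mm → contributes +3 912 753 mm⁴
  semicircular cap: d = 38.354 mm → contributes +3 466 442 mm⁴
Total I = 7 379 195 mm⁴.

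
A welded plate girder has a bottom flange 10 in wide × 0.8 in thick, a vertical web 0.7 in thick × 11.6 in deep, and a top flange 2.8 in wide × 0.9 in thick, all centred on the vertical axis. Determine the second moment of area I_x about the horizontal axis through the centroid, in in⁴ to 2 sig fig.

I_x ≈ 440 in⁴

Treat the section as a set of non-overlapping primitives; coordinates are from the bounding-box lower-left.
Bottom plate: 10 × 0.8, A = 8 in², y = 0.4 in, Ī = 0.4267 in⁴.
Web plate: 0.7 × 11.6, A = 8.12 in², y = 6.6 in, Ī = 91.05 in⁴.
Top plate: 2.8 × 0.9, A = 2.52 in², y = 12.85 in, Ī = 0.1701 in⁴.
Centroid: ȳ = ΣA·y / ΣA = 4.784 in.
Transfer each piece to the horizontal axis through the centroid using Ī + A·d² with d = y − 4.784:
  bottom plate: d = -4.384 in → contributes +154.2 in⁴
  web plate: d = 1.816 in → contributes +117.8 in⁴
  top plate: d = 8.066 in → contributes +164.1 in⁴
Total I = 436.1 in⁴.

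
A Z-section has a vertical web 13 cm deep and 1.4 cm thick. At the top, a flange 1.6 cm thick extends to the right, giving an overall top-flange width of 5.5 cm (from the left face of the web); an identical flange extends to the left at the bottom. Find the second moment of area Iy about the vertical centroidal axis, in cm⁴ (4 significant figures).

Split into non-overlapping primitives; take the origin at the lower-left of the bounding box.
Web: 1.4 × 13, A = 18.2 cm², x = 4.8 cm, Ī = 2.97267 cm⁴.
Top flange (beyond web): 4.1 × 1.6, A = 6.56 cm², x = 7.55 cm, Ī = 9.18947 cm⁴.
Bottom flange (beyond web): 4.1 × 1.6, A = 6.56 cm², x = 2.05 cm, Ī = 9.18947 cm⁴.
Centroid: x̄ = ΣA·x / ΣA = 4.8 cm.
Transfer each piece to the vertical centroidal axis using Ī + A·d² with d = x − 4.8:
  web: d = 0 cm → contributes +2.97267 cm⁴
  top flange (beyond web): d = 2.75 cm → contributes +58.7995 cm⁴
  bottom flange (beyond web): d = -2.75 cm → contributes +58.7995 cm⁴
Total I = 120.572 cm⁴.

Iy ≈ 120.6 cm⁴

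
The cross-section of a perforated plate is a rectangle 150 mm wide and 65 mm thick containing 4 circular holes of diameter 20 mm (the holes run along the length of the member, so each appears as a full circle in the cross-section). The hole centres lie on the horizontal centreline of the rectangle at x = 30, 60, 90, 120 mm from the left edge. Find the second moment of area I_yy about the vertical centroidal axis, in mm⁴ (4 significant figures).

Decompose the section into non-overlapping parts with the origin at the bottom-left of its bounding rectangle.
Plate: 150 × 65, A = 9 750 mm², x = 75 mm, Ī = 18 281 250 mm⁴.
Hole 1 (subtracted): ⌀20, A = 314.159 mm², x = 30 mm, Ī = 7853.98 mm⁴.
Hole 2 (subtracted): ⌀20, A = 314.159 mm², x = 60 mm, Ī = 7853.98 mm⁴.
Hole 3 (subtracted): ⌀20, A = 314.159 mm², x = 90 mm, Ī = 7853.98 mm⁴.
Hole 4 (subtracted): ⌀20, A = 314.159 mm², x = 120 mm, Ī = 7853.98 mm⁴.
By symmetry the centroid is at mid-width, x̄ = 75 mm.
Transfer each piece to the vertical centroidal axis using Ī + A·d² with d = x − 75:
  plate: d = 0 mm → contributes +18 281 250 mm⁴
  hole 1: d = -45 mm → contributes −644 026 mm⁴
  hole 2: d = -15 mm → contributes −78539.8 mm⁴
  hole 3: d = 15 mm → contributes −78539.8 mm⁴
  hole 4: d = 45 mm → contributes −644 026 mm⁴
Total I = 16 836 117 mm⁴.

I_yy ≈ 1.684 × 10⁷ mm⁴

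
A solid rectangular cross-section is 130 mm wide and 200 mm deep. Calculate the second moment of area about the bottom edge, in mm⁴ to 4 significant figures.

I_base ≈ 3.467 × 10⁸ mm⁴

The section: 130 × 200, A = 26 000 mm², y = 100 mm, Ī = 86 666 667 mm⁴.
Transfer it to a horizontal axis along the bottom face using Ī + A·d² with d = y − 0:
  the section: d = 100 mm → contributes +346 666 667 mm⁴
Total I = 346 666 667 mm⁴.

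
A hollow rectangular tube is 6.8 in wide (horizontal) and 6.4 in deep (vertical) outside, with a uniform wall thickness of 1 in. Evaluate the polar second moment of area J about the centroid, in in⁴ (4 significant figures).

J ≈ 241.6 in⁴

Break the section into simple shapes (no overlaps), measuring from the bottom-left corner of the bounding box.
Outer rectangle: 6.8 × 6.4, A = 43.52 in², y = 3.2 in, Ī = 148.548 in⁴.
Inner void (subtracted): 4.8 × 4.4, A = 21.12 in², y = 3.2 in, Ī = 34.0736 in⁴.
By symmetry the centroid is at mid-height, ȳ = 3.2 in.
All pieces are centred on the centroidal x-axis, so I = ΣĪ (holes subtracted) = 114.475 in⁴.
Repeating about the centroidal y-axis gives I_y = 127.147 in⁴.
Polar second moment: J = I_x + I_y = 241.621 in⁴.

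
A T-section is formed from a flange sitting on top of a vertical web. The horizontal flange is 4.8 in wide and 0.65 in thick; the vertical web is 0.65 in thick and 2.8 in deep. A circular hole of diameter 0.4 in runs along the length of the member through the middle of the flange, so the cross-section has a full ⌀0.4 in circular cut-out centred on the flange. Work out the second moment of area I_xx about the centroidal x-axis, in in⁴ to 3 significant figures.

I_xx ≈ 4.67 in⁴

Break the section into simple shapes (no overlaps), measuring from the bottom-left corner of the bounding box.
Flange: 4.8 × 0.65, A = 3.12 in², y = 3.125 in, Ī = 0.10985 in⁴.
Web: 0.65 × 2.8, A = 1.82 in², y = 1.4 in, Ī = 1.1891 in⁴.
Hole (subtracted): ⌀0.4, A = 0.12566 in², y = 3.125 in, Ī = 0.0012566 in⁴.
Centroid: ȳ = ΣA·y / ΣA = 2.4729 in.
Transfer each piece to the centroidal x-axis using Ī + A·d² with d = y − 2.4729:
  flange: d = 0.65211 in → contributes +1.4366 in⁴
  web: d = -1.0729 in → contributes +3.284 in⁴
  hole: d = 0.65211 in → contributes −0.054696 in⁴
Total I = 4.666 in⁴.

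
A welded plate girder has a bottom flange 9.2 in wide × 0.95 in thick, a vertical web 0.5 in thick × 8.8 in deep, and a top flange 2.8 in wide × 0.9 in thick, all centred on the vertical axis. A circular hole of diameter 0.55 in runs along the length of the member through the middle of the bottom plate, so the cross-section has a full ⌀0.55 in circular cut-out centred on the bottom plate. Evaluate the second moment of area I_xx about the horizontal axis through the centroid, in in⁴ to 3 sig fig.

I_xx ≈ 235 in⁴

Split into non-overlapping primitives; take the origin at the lower-left of the bounding box.
Bottom plate: 9.2 × 0.95, A = 8.74 in², y = 0.475 in, Ī = 0.65732 in⁴.
Web plate: 0.5 × 8.8, A = 4.4 in², y = 5.35 in, Ī = 28.395 in⁴.
Top plate: 2.8 × 0.9, A = 2.52 in², y = 10.2 in, Ī = 0.1701 in⁴.
Hole (subtracted): ⌀0.55, A = 0.23758 in², y = 0.475 in, Ī = 0.0044918 in⁴.
Centroid: ȳ = ΣA·y / ΣA = 3.4549 in.
Transfer each piece to the horizontal axis through the centroid using Ī + A·d² with d = y − 3.4549:
  bottom plate: d = -2.9799 in → contributes +78.266 in⁴
  web plate: d = 1.8951 in → contributes +44.197 in⁴
  top plate: d = 6.7451 in → contributes +114.82 in⁴
  hole: d = -2.9799 in → contributes −2.1142 in⁴
Total I = 235.17 in⁴.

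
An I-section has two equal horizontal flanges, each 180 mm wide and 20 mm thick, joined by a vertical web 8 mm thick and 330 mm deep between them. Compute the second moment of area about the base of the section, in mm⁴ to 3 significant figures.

Decompose the section into non-overlapping parts with the origin at the bottom-left of its bounding rectangle.
Bottom flange: 180 × 20, A = 3 600 mm², y = 10 mm, Ī = 120 000 mm⁴.
Web: 8 × 330, A = 2 640 mm², y = 185 mm, Ī = 23 958 000 mm⁴.
Top flange: 180 × 20, A = 3 600 mm², y = 360 mm, Ī = 120 000 mm⁴.
Transfer each piece to the bottom edge using Ī + A·d² with d = y − 0:
  bottom flange: d = 10 mm → contributes +480 000 mm⁴
  web: d = 185 mm → contributes +114 312 000 mm⁴
  top flange: d = 360 mm → contributes +466 680 000 mm⁴
Total I = 581 472 000 mm⁴.

I_base ≈ 5.81 × 10⁸ mm⁴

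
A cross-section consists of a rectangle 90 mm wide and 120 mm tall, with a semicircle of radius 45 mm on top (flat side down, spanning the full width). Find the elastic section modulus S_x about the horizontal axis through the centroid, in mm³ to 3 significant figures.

S_x ≈ 3.31 × 10⁵ mm³

Decompose the section into non-overlapping parts with the origin at the bottom-left of its bounding rectangle.
Rectangular body: 90 × 120, A = 10 800 mm², y = 60 mm, Ī = 12 960 000 mm⁴.
Semicircular cap: semicircle r = 45, A = 3180.9 mm², y = 139.1 mm, Ī = 450 072 mm⁴.
Centroid: ȳ = ΣA·y / ΣA = 77.996 mm.
Transfer each piece to the horizontal axis through the centroid using Ī + A·d² with d = y − 77.996:
  rectangular body: d = -17.996 mm → contributes +16 457 705 mm⁴
  semicircular cap: d = 61.102 mm → contributes +12 325 848 mm⁴
Total I = 28 783 553 mm⁴.
Extreme fibre distance c = 87.004 mm; S = I/c = 330 831 mm³.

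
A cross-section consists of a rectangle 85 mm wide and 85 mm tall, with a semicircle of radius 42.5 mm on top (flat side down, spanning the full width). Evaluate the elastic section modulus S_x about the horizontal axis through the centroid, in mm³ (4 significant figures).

S_x ≈ 1.792 × 10⁵ mm³

Treat the section as a set of non-overlapping primitives; coordinates are from the bounding-box lower-left.
Rectangular body: 85 × 85, A = 7 225 mm², y = 42.5 mm, Ī = 4 350 052 mm⁴.
Semicircular cap: semicircle r = 42.5, A = 2837.25 mm², y = 103.038 mm, Ī = 358 086 mm⁴.
Centroid: ȳ = ΣA·y / ΣA = 59.5698 mm.
Transfer each piece to the horizontal axis through the centroid using Ī + A·d² with d = y − 59.5698:
  rectangular body: d = -17.0698 mm → contributes +6 455 250 mm⁴
  semicircular cap: d = 43.4678 mm → contributes +5 718 928 mm⁴
Total I = 12 174 178 mm⁴.
Extreme fibre distance c = 67.9302 mm; S = I/c = 179 216 mm³.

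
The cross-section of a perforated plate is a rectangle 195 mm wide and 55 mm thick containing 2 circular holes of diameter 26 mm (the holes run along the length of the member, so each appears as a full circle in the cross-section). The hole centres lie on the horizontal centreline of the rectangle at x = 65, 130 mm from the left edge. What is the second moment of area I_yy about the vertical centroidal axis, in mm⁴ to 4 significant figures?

I_yy ≈ 3.282 × 10⁷ mm⁴

Treat the section as a set of non-overlapping primitives; coordinates are from the bounding-box lower-left.
Plate: 195 × 55, A = 10 725 mm², x = 97.5 mm, Ī = 33 984 844 mm⁴.
Hole 1 (subtracted): ⌀26, A = 530.929 mm², x = 65 mm, Ī = 22431.8 mm⁴.
Hole 2 (subtracted): ⌀26, A = 530.929 mm², x = 130 mm, Ī = 22431.8 mm⁴.
By symmetry the centroid is at mid-width, x̄ = 97.5 mm.
Transfer each piece to the vertical centroidal axis using Ī + A·d² with d = x − 97.5:
  plate: d = 0 mm → contributes +33 984 844 mm⁴
  hole 1: d = -32.5 mm → contributes −583 226 mm⁴
  hole 2: d = 32.5 mm → contributes −583 226 mm⁴
Total I = 32 818 392 mm⁴.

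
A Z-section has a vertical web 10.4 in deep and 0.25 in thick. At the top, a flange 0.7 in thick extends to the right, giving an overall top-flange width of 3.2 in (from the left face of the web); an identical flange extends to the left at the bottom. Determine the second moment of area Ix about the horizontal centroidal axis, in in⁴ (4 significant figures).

Ix ≈ 120.8 in⁴

Decompose the section into non-overlapping parts with the origin at the bottom-left of its bounding rectangle.
Web: 0.25 × 10.4, A = 2.6 in², y = 5.2 in, Ī = 23.4347 in⁴.
Top flange (beyond web): 2.95 × 0.7, A = 2.065 in², y = 10.05 in, Ī = 0.0843208 in⁴.
Bottom flange (beyond web): 2.95 × 0.7, A = 2.065 in², y = 0.35 in, Ī = 0.0843208 in⁴.
Centroid: ȳ = ΣA·y / ΣA = 5.2 in.
Transfer each piece to the horizontal centroidal axis using Ī + A·d² with d = y − 5.2:
  web: d = 0 in → contributes +23.4347 in⁴
  top flange (beyond web): d = 4.85 in → contributes +48.6583 in⁴
  bottom flange (beyond web): d = -4.85 in → contributes +48.6583 in⁴
Total I = 120.751 in⁴.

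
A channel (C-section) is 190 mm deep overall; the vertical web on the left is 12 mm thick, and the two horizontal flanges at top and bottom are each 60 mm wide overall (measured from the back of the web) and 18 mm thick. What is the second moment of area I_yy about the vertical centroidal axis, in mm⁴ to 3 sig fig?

I_yy ≈ 1.24 × 10⁶ mm⁴

Decompose the section into non-overlapping parts with the origin at the bottom-left of its bounding rectangle.
Web: 12 × 190, A = 2 280 mm², x = 6 mm, Ī = 27 360 mm⁴.
Top flange (beyond web): 48 × 18, A = 864 mm², x = 36 mm, Ī = 165 888 mm⁴.
Bottom flange (beyond web): 48 × 18, A = 864 mm², x = 36 mm, Ī = 165 888 mm⁴.
Centroid: x̄ = ΣA·x / ΣA = 18.934 mm.
Transfer each piece to the vertical centroidal axis using Ī + A·d² with d = x − 18.934:
  web: d = -12.934 mm → contributes +408 785 mm⁴
  top flange (beyond web): d = 17.066 mm → contributes +417 523 mm⁴
  bottom flange (beyond web): d = 17.066 mm → contributes +417 523 mm⁴
Total I = 1 243 831 mm⁴.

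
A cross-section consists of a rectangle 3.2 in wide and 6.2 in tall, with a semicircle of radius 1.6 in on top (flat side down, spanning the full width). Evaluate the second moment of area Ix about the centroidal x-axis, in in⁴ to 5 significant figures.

Ix ≈ 112.02 in⁴

Break the section into simple shapes (no overlaps), measuring from the bottom-left corner of the bounding box.
Rectangular body: 3.2 × 6.2, A = 19.84 in², y = 3.1 in, Ī = 63.55413 in⁴.
Semicircular cap: semicircle r = 1.6, A = 4.021239 in², y = 6.879061 in, Ī = 0.7193032 in⁴.
Centroid: ȳ = ΣA·y / ΣA = 3.73687 in.
Transfer each piece to the centroidal x-axis using Ī + A·d² with d = y − 3.73687:
  rectangular body: d = -0.63687 in → contributes +71.6013 in⁴
  semicircular cap: d = 3.142191 in → contributes +40.42246 in⁴
Total I = 112.0238 in⁴.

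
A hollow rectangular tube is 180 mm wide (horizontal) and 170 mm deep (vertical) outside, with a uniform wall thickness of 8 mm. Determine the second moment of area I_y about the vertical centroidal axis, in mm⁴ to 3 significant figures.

Treat the section as a set of non-overlapping primitives; coordinates are from the bounding-box lower-left.
Outer rectangle: 180 × 170, A = 30 600 mm², x = 90 mm, Ī = 82 620 000 mm⁴.
Inner void (subtracted): 164 × 154, A = 25 256 mm², x = 90 mm, Ī = 56 607 115 mm⁴.
By symmetry the centroid is at mid-width, x̄ = 90 mm.
All pieces are centred on the vertical centroidal axis, so I = ΣĪ (holes subtracted) = 26 012 885 mm⁴.

I_y ≈ 2.60 × 10⁷ mm⁴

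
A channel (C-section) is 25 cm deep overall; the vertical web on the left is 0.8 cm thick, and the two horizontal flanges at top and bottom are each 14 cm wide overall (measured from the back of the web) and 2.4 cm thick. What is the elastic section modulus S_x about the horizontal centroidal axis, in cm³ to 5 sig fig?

S_x ≈ 733.00 cm³

Break the section into simple shapes (no overlaps), measuring from the bottom-left corner of the bounding box.
Web: 0.8 × 25, A = 20 cm², y = 12.5 cm, Ī = 1041.667 cm⁴.
Top flange (beyond web): 13.2 × 2.4, A = 31.68 cm², y = 23.8 cm, Ī = 15.2064 cm⁴.
Bottom flange (beyond web): 13.2 × 2.4, A = 31.68 cm², y = 1.2 cm, Ī = 15.2064 cm⁴.
By symmetry the centroid is at mid-height, ȳ = 12.5 cm.
Transfer each piece to the horizontal centroidal axis using Ī + A·d² with d = y − 12.5:
  web: d = 0 cm → contributes +1041.667 cm⁴
  top flange (beyond web): d = 11.3 cm → contributes +4060.426 cm⁴
  bottom flange (beyond web): d = -11.3 cm → contributes +4060.426 cm⁴
Total I = 9162.518 cm⁴.
Extreme fibre distance c = 12.5 cm; S = I/c = 733.0014 cm³.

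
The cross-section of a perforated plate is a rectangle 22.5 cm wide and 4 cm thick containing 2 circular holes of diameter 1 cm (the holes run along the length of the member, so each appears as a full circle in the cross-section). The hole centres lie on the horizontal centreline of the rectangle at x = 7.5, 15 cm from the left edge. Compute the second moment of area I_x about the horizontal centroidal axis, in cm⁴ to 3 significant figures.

Split into non-overlapping primitives; take the origin at the lower-left of the bounding box.
Plate: 22.5 × 4, A = 90 cm², y = 2 cm, Ī = 120 cm⁴.
Hole 1 (subtracted): ⌀1, A = 0.7854 cm², y = 2 cm, Ī = 0.049087 cm⁴.
Hole 2 (subtracted): ⌀1, A = 0.7854 cm², y = 2 cm, Ī = 0.049087 cm⁴.
By symmetry the centroid is at mid-height, ȳ = 2 cm.
All pieces are centred on the horizontal centroidal axis, so I = ΣĪ (holes subtracted) = 119.9 cm⁴.

I_x ≈ 120 cm⁴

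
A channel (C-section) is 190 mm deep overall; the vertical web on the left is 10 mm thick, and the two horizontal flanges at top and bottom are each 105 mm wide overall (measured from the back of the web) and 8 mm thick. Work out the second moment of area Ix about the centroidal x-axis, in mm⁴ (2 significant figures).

Ix ≈ 1.8 × 10⁷ mm⁴

Break the section into simple shapes (no overlaps), measuring from the bottom-left corner of the bounding box.
Web: 10 × 190, A = 1 900 mm², y = 95 mm, Ī = 5 715 833 mm⁴.
Top flange (beyond web): 95 × 8, A = 760 mm², y = 186 mm, Ī = 4 053 mm⁴.
Bottom flange (beyond web): 95 × 8, A = 760 mm², y = 4 mm, Ī = 4 053 mm⁴.
By symmetry the centroid is at mid-height, ȳ = 95 mm.
Transfer each piece to the centroidal x-axis using Ī + A·d² with d = y − 95:
  web: d = 0 mm → contributes +5 715 833 mm⁴
  top flange (beyond web): d = 91 mm → contributes +6 297 613 mm⁴
  bottom flange (beyond web): d = -91 mm → contributes +6 297 613 mm⁴
Total I = 18 311 060 mm⁴.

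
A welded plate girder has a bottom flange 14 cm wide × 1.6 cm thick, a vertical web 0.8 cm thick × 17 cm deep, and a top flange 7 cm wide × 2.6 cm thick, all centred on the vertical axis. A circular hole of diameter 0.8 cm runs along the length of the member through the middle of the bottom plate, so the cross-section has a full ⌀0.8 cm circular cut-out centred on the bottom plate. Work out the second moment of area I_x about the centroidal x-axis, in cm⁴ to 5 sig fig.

I_x ≈ 3972.5 cm⁴

Decompose the section into non-overlapping parts with the origin at the bottom-left of its bounding rectangle.
Bottom plate: 14 × 1.6, A = 22.4 cm², y = 0.8 cm, Ī = 4.778667 cm⁴.
Web plate: 0.8 × 17, A = 13.6 cm², y = 10.1 cm, Ī = 327.5333 cm⁴.
Top plate: 7 × 2.6, A = 18.2 cm², y = 19.9 cm, Ī = 10.25267 cm⁴.
Hole (subtracted): ⌀0.8, A = 0.5026548 cm², y = 0.8 cm, Ī = 0.02010619 cm⁴.
Centroid: ȳ = ΣA·y / ΣA = 9.629114 cm.
Transfer each piece to the centroidal x-axis using Ī + A·d² with d = y − 9.629114:
  bottom plate: d = -8.829114 cm → contributes +1750.932 cm⁴
  web plate: d = 0.4708857 cm → contributes +330.5489 cm⁴
  top plate: d = 10.27089 cm → contributes +1930.191 cm⁴
  hole: d = -8.829114 cm → contributes −39.20369 cm⁴
Total I = 3972.467 cm⁴.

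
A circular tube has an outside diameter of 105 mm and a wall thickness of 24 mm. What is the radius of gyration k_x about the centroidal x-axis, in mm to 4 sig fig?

k_x ≈ 29.87 mm

Split into non-overlapping primitives; take the origin at the lower-left of the bounding box.
Outer circle: ⌀105, A = 8659.01 mm², y = 52.5 mm, Ī = 5 966 602 mm⁴.
Bore (subtracted): ⌀57, A = 2551.76 mm², y = 52.5 mm, Ī = 518 166 mm⁴.
By symmetry the centroid is at mid-height, ȳ = 52.5 mm.
All pieces are centred on the centroidal x-axis, so I = ΣĪ (holes subtracted) = 5 448 436 mm⁴.
Radius of gyration: k = √(I/A) = √(5 448 436 / 6107.26) = 29.8685 mm.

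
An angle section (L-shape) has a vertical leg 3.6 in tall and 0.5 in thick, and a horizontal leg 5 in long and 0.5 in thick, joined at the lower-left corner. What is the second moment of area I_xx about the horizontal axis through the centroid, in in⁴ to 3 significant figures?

I_xx ≈ 4.39 in⁴

Break the section into simple shapes (no overlaps), measuring from the bottom-left corner of the bounding box.
Vertical leg: 0.5 × 3.6, A = 1.8 in², y = 1.8 in, Ī = 1.944 in⁴.
Horizontal leg (remainder): 4.5 × 0.5, A = 2.25 in², y = 0.25 in, Ī = 0.046875 in⁴.
Centroid: ȳ = ΣA·y / ΣA = 0.93889 in.
Transfer each piece to the horizontal axis through the centroid using Ī + A·d² with d = y − 0.93889:
  vertical leg: d = 0.86111 in → contributes +3.2787 in⁴
  horizontal leg (remainder): d = -0.68889 in → contributes +1.1147 in⁴
Total I = 4.3934 in⁴.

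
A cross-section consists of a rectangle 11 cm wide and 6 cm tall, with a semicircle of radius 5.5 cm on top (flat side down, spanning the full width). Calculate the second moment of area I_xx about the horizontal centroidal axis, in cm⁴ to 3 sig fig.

Split into non-overlapping primitives; take the origin at the lower-left of the bounding box.
Rectangular body: 11 × 6, A = 66 cm², y = 3 cm, Ī = 198 cm⁴.
Semicircular cap: semicircle r = 5.5, A = 47.517 cm², y = 8.3343 cm, Ī = 100.43 cm⁴.
Centroid: ȳ = ΣA·y / ΣA = 5.2329 cm.
Transfer each piece to the horizontal centroidal axis using Ī + A·d² with d = y − 5.2329:
  rectangular body: d = -2.2329 cm → contributes +527.05 cm⁴
  semicircular cap: d = 3.1014 cm → contributes +557.49 cm⁴
Total I = 1084.5 cm⁴.

I_xx ≈ 1080 cm⁴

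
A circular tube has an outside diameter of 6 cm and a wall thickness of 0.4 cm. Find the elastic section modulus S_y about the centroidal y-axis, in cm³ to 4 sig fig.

S_y ≈ 9.242 cm³

Break the section into simple shapes (no overlaps), measuring from the bottom-left corner of the bounding box.
Outer circle: ⌀6, A = 28.2743 cm², x = 3 cm, Ī = 63.6173 cm⁴.
Bore (subtracted): ⌀5.2, A = 21.2372 cm², x = 3 cm, Ī = 35.8908 cm⁴.
By symmetry the centroid is at mid-width, x̄ = 3 cm.
All pieces are centred on the centroidal y-axis, so I = ΣĪ (holes subtracted) = 27.7264 cm⁴.
Extreme fibre distance c = 3 cm; S = I/c = 9.24215 cm³.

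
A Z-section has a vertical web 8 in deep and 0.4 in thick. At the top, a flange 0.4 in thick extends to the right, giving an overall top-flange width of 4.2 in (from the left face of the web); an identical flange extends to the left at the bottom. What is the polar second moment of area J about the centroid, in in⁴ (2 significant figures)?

J ≈ 78 in⁴

Treat the section as a set of non-overlapping primitives; coordinates are from the bounding-box lower-left.
Web: 0.4 × 8, A = 3.2 in², y = 4 in, Ī = 17.07 in⁴.
Top flange (beyond web): 3.8 × 0.4, A = 1.52 in², y = 7.8 in, Ī = 0.02027 in⁴.
Bottom flange (beyond web): 3.8 × 0.4, A = 1.52 in², y = 0.2 in, Ī = 0.02027 in⁴.
Centroid: ȳ = ΣA·y / ΣA = 4 in.
Transfer each piece to the centroidal x-axis using Ī + A·d² with d = y − 4:
  web: d = 0 in → contributes +17.07 in⁴
  top flange (beyond web): d = 3.8 in → contributes +21.97 in⁴
  bottom flange (beyond web): d = -3.8 in → contributes +21.97 in⁴
Total I = 61 in⁴.
For the y-axis: x̄ = 4 in.
Repeating about the centroidal y-axis gives I_y = 17.11 in⁴.
Polar second moment: J = I_x + I_y = 78.11 in⁴.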